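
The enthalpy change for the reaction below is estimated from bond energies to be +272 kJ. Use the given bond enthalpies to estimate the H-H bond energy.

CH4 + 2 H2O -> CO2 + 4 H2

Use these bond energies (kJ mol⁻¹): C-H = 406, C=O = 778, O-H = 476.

Let D be the H-H bond energy.
Σ(broken) = 4×406 + 4×476 = 3528
Σ(formed) = 2×778 + 4×D = 1556 + 4D
ΔH = Σ(broken) − Σ(formed) = (3528) − (1556 + 4D) = +1972 − 4D
Setting this equal to +272 kJ gives 4D = 1700, so D = 425 kJ/mol.

D(H-H) ≈ 425 kJ/mol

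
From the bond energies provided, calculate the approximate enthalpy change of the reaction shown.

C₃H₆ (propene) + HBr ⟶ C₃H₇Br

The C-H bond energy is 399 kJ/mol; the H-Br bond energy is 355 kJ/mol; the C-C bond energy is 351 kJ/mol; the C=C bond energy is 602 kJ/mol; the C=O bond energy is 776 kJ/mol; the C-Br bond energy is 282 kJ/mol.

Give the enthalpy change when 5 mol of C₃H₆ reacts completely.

Bonds broken (reactants):
  C-C: 1 × 351 = 351
  C-H: 6 × 399 = 2394
  C=C: 1 × 602 = 602
  H-Br: 1 × 355 = 355
  Σ(broken) = 3702 kJ
Bonds formed (products):
  C-Br: 1 × 282 = 282
  C-C: 2 × 351 = 702
  C-H: 7 × 399 = 2793
  Σ(formed) = 3777 kJ
ΔH = Σ(broken) − Σ(formed) = 3702 − 3777 = −75 kJ
For 5× the reaction as written: 5 × (−75) = −375 kJ

ΔH = −375 kJ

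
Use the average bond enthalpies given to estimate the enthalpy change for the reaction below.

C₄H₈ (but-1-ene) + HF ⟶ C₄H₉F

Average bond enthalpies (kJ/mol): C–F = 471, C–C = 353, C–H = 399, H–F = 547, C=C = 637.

ΔH ≈ −39 kJ

Bonds broken (reactants):
  C–C: 2 × 353 = 706
  C–H: 8 × 399 = 3192
  C=C: 1 × 637 = 637
  H–F: 1 × 547 = 547
  Σ(broken) = 5082 kJ
Bonds formed (products):
  C–C: 3 × 353 = 1059
  C–F: 1 × 471 = 471
  C–H: 9 × 399 = 3591
  Σ(formed) = 5121 kJ
ΔH = Σ(broken) − Σ(formed) = 5082 − 5121 = −39 kJ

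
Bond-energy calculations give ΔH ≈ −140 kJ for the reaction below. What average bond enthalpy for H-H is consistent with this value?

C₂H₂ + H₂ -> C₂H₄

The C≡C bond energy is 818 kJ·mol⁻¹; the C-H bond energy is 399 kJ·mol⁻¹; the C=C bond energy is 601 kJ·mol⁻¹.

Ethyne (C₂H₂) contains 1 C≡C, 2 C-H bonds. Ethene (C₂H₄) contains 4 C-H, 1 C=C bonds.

D(H-H) ≈ 441 kJ/mol

Let D be the H-H bond energy.
Σ(broken) = 1×818 + 2×399 + 1×D = 1616 + D
Σ(formed) = 4×399 + 1×601 = 2197
ΔH = Σ(broken) − Σ(formed) = (1616 + D) − (2197) = −581 + D
Setting this equal to −140 kJ gives D = 441 kJ/mol.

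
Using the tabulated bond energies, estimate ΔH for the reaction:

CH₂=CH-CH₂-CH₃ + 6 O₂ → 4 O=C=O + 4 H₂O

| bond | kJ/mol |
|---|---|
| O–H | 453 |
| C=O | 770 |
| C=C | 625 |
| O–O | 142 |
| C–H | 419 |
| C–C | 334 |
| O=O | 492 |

ΔH ≈ −2187 kJ

Bonds broken (reactants):
  C–C: 2 × 334 = 668
  C–H: 8 × 419 = 3352
  C=C: 1 × 625 = 625
  O=O: 6 × 492 = 2952
  Σ(broken) = 7597 kJ
Bonds formed (products):
  C=O: 8 × 770 = 6160
  O–H: 8 × 453 = 3624
  Σ(formed) = 9784 kJ
ΔH = Σ(broken) − Σ(formed) = 7597 − 9784 = −2187 kJ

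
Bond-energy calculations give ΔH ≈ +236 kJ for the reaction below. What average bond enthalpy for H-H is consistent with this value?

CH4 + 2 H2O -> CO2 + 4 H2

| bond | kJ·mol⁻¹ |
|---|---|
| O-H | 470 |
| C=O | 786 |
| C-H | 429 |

D(H-H) ≈ 447 kJ/mol

Let D be the H-H bond energy.
Σ(broken) = 4×429 + 4×470 = 3596
Σ(formed) = 2×786 + 4×D = 1572 + 4D
ΔH = Σ(broken) − Σ(formed) = (3596) − (1572 + 4D) = +2024 − 4D
Setting this equal to +236 kJ gives 4D = 1788, so D = 447 kJ/mol.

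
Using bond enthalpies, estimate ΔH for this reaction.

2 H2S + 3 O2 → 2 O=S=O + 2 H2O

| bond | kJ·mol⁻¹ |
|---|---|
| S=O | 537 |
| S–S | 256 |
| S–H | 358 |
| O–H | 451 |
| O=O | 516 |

Bonds broken (reactants):
  O=O: 3 × 516 = 1548
  S–H: 4 × 358 = 1432
  Σ(broken) = 2980 kJ
Bonds formed (products):
  O–H: 4 × 451 = 1804
  S=O: 4 × 537 = 2148
  Σ(formed) = 3952 kJ
ΔH = Σ(broken) − Σ(formed) = 2980 − 3952 = −972 kJ

ΔH ≈ −972 kJ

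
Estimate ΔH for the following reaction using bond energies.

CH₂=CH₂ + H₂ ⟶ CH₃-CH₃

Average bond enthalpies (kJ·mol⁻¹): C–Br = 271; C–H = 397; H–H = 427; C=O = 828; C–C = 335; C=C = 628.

ΔH ≈ −74 kJ

Bonds broken (reactants):
  C–H: 4 × 397 = 1588
  C=C: 1 × 628 = 628
  H–H: 1 × 427 = 427
  Σ(broken) = 2643 kJ
Bonds formed (products):
  C–C: 1 × 335 = 335
  C–H: 6 × 397 = 2382
  Σ(formed) = 2717 kJ
ΔH = Σ(broken) − Σ(formed) = 2643 − 2717 = −74 kJ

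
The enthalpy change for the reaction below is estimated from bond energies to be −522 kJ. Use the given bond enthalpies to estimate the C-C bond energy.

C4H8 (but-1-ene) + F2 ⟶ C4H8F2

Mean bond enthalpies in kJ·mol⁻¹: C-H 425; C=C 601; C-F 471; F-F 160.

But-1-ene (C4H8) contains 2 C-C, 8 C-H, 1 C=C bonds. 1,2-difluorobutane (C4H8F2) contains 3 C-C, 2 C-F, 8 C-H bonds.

Let D be the C-C bond energy.
Σ(broken) = 2×D + 8×425 + 1×601 + 1×160 = 4161 + 2D
Σ(formed) = 3×D + 2×471 + 8×425 = 4342 + 3D
ΔH = Σ(broken) − Σ(formed) = (4161 + 2D) − (4342 + 3D) = −181 − D
Setting this equal to −522 kJ gives D = 341 kJ/mol.

D(C-C) ≈ 341 kJ/mol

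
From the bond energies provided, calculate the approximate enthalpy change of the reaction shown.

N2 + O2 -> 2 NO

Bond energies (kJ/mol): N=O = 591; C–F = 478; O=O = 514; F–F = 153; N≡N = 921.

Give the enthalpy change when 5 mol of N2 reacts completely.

Bonds broken (reactants):
  N≡N: 1 × 921 = 921
  O=O: 1 × 514 = 514
  Σ(broken) = 1435 kJ
Bonds formed (products):
  N=O: 2 × 591 = 1182
  Σ(formed) = 1182 kJ
ΔH = Σ(broken) − Σ(formed) = 1435 − 1182 = +253 kJ
For 5× the reaction as written: 5 × (+253) = +1265 kJ

ΔH = +1265 kJ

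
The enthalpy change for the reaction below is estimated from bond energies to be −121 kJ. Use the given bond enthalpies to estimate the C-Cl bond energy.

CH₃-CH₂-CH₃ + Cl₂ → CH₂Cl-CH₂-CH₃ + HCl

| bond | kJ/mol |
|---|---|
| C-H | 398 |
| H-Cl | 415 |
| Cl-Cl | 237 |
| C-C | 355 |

Let D be the C-Cl bond energy.
Σ(broken) = 2×355 + 8×398 + 1×237 = 4131
Σ(formed) = 2×355 + 1×D + 7×398 + 1×415 = 3911 + D
ΔH = Σ(broken) − Σ(formed) = (4131) − (3911 + D) = +220 − D
Setting this equal to −121 kJ gives D = 341 kJ/mol.

D(C-Cl) ≈ 341 kJ/mol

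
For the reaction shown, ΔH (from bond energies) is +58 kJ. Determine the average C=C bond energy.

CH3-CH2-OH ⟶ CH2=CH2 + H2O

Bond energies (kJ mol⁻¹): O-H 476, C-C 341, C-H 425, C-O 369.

D(C=C) ≈ 601 kJ/mol

Let D be the C=C bond energy.
Σ(broken) = 1×341 + 5×425 + 1×369 + 1×476 = 3311
Σ(formed) = 4×425 + 1×D + 2×476 = 2652 + D
ΔH = Σ(broken) − Σ(formed) = (3311) − (2652 + D) = +659 − D
Setting this equal to +58 kJ gives D = 601 kJ/mol.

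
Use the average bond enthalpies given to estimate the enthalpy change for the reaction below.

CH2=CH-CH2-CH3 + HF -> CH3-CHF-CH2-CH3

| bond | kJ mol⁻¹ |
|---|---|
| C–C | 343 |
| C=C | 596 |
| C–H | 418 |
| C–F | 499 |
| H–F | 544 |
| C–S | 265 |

Bonds broken (reactants):
  C–C: 2 × 343 = 686
  C–H: 8 × 418 = 3344
  C=C: 1 × 596 = 596
  H–F: 1 × 544 = 544
  Σ(broken) = 5170 kJ
Bonds formed (products):
  C–C: 3 × 343 = 1029
  C–F: 1 × 499 = 499
  C–H: 9 × 418 = 3762
  Σ(formed) = 5290 kJ
ΔH = Σ(broken) − Σ(formed) = 5170 − 5290 = −120 kJ

ΔH ≈ −120 kJ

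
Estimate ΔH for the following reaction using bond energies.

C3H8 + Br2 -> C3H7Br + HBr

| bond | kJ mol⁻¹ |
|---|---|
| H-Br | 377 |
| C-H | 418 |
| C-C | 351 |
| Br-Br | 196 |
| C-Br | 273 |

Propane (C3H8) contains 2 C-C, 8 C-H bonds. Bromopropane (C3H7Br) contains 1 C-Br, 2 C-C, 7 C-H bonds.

Bonds broken (reactants):
  Br-Br: 1 × 196 = 196
  C-C: 2 × 351 = 702
  C-H: 8 × 418 = 3344
  Σ(broken) = 4242 kJ
Bonds formed (products):
  C-Br: 1 × 273 = 273
  C-C: 2 × 351 = 702
  C-H: 7 × 418 = 2926
  H-Br: 1 × 377 = 377
  Σ(formed) = 4278 kJ
ΔH = Σ(broken) − Σ(formed) = 4242 − 4278 = −36 kJ

ΔH ≈ −36 kJ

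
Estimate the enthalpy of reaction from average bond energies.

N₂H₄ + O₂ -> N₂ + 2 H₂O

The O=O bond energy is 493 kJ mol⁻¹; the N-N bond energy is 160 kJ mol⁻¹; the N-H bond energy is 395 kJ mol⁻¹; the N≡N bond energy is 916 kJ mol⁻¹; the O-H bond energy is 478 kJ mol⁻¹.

Bonds broken (reactants):
  N-H: 4 × 395 = 1580
  N-N: 1 × 160 = 160
  O=O: 1 × 493 = 493
  Σ(broken) = 2233 kJ
Bonds formed (products):
  N≡N: 1 × 916 = 916
  O-H: 4 × 478 = 1912
  Σ(formed) = 2828 kJ
ΔH = Σ(broken) − Σ(formed) = 2233 − 2828 = −595 kJ

ΔH ≈ −595 kJ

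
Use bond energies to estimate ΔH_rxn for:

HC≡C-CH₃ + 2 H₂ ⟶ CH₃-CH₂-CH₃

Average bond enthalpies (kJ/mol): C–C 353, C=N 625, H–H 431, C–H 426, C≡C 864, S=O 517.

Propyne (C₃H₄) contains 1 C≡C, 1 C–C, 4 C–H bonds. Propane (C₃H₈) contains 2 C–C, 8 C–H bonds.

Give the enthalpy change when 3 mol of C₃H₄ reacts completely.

ΔH = −993 kJ

Bonds broken (reactants):
  C≡C: 1 × 864 = 864
  C–C: 1 × 353 = 353
  C–H: 4 × 426 = 1704
  H–H: 2 × 431 = 862
  Σ(broken) = 3783 kJ
Bonds formed (products):
  C–C: 2 × 353 = 706
  C–H: 8 × 426 = 3408
  Σ(formed) = 4114 kJ
ΔH = Σ(broken) − Σ(formed) = 3783 − 4114 = −331 kJ
For 3× the reaction as written: 3 × (−331) = −993 kJ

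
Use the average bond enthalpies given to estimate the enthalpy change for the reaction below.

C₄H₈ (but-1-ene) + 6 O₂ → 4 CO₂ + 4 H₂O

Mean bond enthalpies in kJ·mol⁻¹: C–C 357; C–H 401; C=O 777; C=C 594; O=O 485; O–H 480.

Bonds broken (reactants):
  C–C: 2 × 357 = 714
  C–H: 8 × 401 = 3208
  C=C: 1 × 594 = 594
  O=O: 6 × 485 = 2910
  Σ(broken) = 7426 kJ
Bonds formed (products):
  C=O: 8 × 777 = 6216
  O–H: 8 × 480 = 3840
  Σ(formed) = 10056 kJ
ΔH = Σ(broken) − Σ(formed) = 7426 − 10056 = −2630 kJ

ΔH ≈ −2630 kJ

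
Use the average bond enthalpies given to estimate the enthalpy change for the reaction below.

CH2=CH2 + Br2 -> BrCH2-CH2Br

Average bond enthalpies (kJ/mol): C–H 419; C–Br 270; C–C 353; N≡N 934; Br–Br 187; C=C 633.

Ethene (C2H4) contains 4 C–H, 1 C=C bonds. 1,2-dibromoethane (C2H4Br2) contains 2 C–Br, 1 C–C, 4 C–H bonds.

ΔH ≈ −73 kJ

Bonds broken (reactants):
  Br–Br: 1 × 187 = 187
  C–H: 4 × 419 = 1676
  C=C: 1 × 633 = 633
  Σ(broken) = 2496 kJ
Bonds formed (products):
  C–Br: 2 × 270 = 540
  C–C: 1 × 353 = 353
  C–H: 4 × 419 = 1676
  Σ(formed) = 2569 kJ
ΔH = Σ(broken) − Σ(formed) = 2496 − 2569 = −73 kJ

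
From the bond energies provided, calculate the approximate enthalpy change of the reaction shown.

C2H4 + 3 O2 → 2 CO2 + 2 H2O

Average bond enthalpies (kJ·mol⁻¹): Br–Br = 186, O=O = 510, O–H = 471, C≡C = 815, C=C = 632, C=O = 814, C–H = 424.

Bonds broken (reactants):
  C–H: 4 × 424 = 1696
  C=C: 1 × 632 = 632
  O=O: 3 × 510 = 1530
  Σ(broken) = 3858 kJ
Bonds formed (products):
  C=O: 4 × 814 = 3256
  O–H: 4 × 471 = 1884
  Σ(formed) = 5140 kJ
ΔH = Σ(broken) − Σ(formed) = 3858 − 5140 = −1282 kJ

ΔH ≈ −1282 kJ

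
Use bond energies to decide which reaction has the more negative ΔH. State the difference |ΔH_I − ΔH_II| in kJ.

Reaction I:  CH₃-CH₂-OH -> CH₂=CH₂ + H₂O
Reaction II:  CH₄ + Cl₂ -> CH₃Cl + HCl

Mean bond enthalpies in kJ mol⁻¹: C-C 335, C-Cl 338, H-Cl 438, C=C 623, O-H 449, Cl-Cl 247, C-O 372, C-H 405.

Reaction II, by 164 kJ

Reaction I:
  Bonds broken (reactants):
    C-C: 1 × 335 = 335
    C-H: 5 × 405 = 2025
    C-O: 1 × 372 = 372
    O-H: 1 × 449 = 449
    Σ(broken) = 3181 kJ
  Bonds formed (products):
    C-H: 4 × 405 = 1620
    C=C: 1 × 623 = 623
    O-H: 2 × 449 = 898
    Σ(formed) = 3141 kJ
  ΔH_I = 3181 − 3141 = +40 kJ
Reaction II:
  Bonds broken (reactants):
    C-H: 4 × 405 = 1620
    Cl-Cl: 1 × 247 = 247
    Σ(broken) = 1867 kJ
  Bonds formed (products):
    C-Cl: 1 × 338 = 338
    C-H: 3 × 405 = 1215
    H-Cl: 1 × 438 = 438
    Σ(formed) = 1991 kJ
  ΔH_II = 1867 − 1991 = −124 kJ
ΔH_I − ΔH_II = +164 kJ, so reaction II has the more negative ΔH; |ΔH_I − ΔH_II| = 164 kJ.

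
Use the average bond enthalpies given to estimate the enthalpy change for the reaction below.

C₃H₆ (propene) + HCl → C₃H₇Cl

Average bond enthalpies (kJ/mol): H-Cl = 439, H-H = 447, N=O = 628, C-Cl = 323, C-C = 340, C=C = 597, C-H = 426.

Bonds broken (reactants):
  C-C: 1 × 340 = 340
  C-H: 6 × 426 = 2556
  C=C: 1 × 597 = 597
  H-Cl: 1 × 439 = 439
  Σ(broken) = 3932 kJ
Bonds formed (products):
  C-C: 2 × 340 = 680
  C-Cl: 1 × 323 = 323
  C-H: 7 × 426 = 2982
  Σ(formed) = 3985 kJ
ΔH = Σ(broken) − Σ(formed) = 3932 − 3985 = −53 kJ

ΔH ≈ −53 kJ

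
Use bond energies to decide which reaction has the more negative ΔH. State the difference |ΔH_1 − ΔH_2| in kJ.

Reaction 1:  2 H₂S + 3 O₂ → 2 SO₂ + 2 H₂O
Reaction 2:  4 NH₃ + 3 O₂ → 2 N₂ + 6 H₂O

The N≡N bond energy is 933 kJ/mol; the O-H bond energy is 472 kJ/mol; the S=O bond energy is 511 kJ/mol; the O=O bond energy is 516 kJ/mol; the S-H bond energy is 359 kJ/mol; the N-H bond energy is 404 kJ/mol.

Reaction 2, by 186 kJ

Reaction 1:
  Bonds broken (reactants):
    O=O: 3 × 516 = 1548
    S-H: 4 × 359 = 1436
    Σ(broken) = 2984 kJ
  Bonds formed (products):
    O-H: 4 × 472 = 1888
    S=O: 4 × 511 = 2044
    Σ(formed) = 3932 kJ
  ΔH_1 = 2984 − 3932 = −948 kJ
Reaction 2:
  Bonds broken (reactants):
    N-H: 12 × 404 = 4848
    O=O: 3 × 516 = 1548
    Σ(broken) = 6396 kJ
  Bonds formed (products):
    N≡N: 2 × 933 = 1866
    O-H: 12 × 472 = 5664
    Σ(formed) = 7530 kJ
  ΔH_2 = 6396 − 7530 = −1134 kJ
ΔH_1 − ΔH_2 = +186 kJ, so reaction 2 has the more negative ΔH; |ΔH_1 − ΔH_2| = 186 kJ.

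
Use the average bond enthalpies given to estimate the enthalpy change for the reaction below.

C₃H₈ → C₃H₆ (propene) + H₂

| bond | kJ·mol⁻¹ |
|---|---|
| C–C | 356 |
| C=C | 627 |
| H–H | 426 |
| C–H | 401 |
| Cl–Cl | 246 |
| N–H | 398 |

ΔH ≈ +105 kJ

Bonds broken (reactants):
  C–C: 2 × 356 = 712
  C–H: 8 × 401 = 3208
  Σ(broken) = 3920 kJ
Bonds formed (products):
  C–C: 1 × 356 = 356
  C–H: 6 × 401 = 2406
  C=C: 1 × 627 = 627
  H–H: 1 × 426 = 426
  Σ(formed) = 3815 kJ
ΔH = Σ(broken) − Σ(formed) = 3920 − 3815 = +105 kJ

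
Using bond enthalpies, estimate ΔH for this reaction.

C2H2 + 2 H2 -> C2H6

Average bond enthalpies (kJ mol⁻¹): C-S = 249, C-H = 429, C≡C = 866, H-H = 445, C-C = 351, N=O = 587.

Bonds broken (reactants):
  C≡C: 1 × 866 = 866
  C-H: 2 × 429 = 858
  H-H: 2 × 445 = 890
  Σ(broken) = 2614 kJ
Bonds formed (products):
  C-C: 1 × 351 = 351
  C-H: 6 × 429 = 2574
  Σ(formed) = 2925 kJ
ΔH = Σ(broken) − Σ(formed) = 2614 − 2925 = −311 kJ

ΔH ≈ −311 kJ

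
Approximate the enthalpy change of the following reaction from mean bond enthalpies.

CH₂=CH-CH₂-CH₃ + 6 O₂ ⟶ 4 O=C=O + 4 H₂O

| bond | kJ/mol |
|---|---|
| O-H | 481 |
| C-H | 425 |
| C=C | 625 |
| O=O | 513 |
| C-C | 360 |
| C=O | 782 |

Bonds broken (reactants):
  C-C: 2 × 360 = 720
  C-H: 8 × 425 = 3400
  C=C: 1 × 625 = 625
  O=O: 6 × 513 = 3078
  Σ(broken) = 7823 kJ
Bonds formed (products):
  C=O: 8 × 782 = 6256
  O-H: 8 × 481 = 3848
  Σ(formed) = 10104 kJ
ΔH = Σ(broken) − Σ(formed) = 7823 − 10104 = −2281 kJ

ΔH ≈ −2281 kJ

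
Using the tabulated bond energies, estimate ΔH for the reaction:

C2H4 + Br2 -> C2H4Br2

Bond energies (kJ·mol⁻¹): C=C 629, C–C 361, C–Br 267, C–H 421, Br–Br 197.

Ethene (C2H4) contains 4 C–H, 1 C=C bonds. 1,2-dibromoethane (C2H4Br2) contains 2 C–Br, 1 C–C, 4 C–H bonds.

Bonds broken (reactants):
  Br–Br: 1 × 197 = 197
  C–H: 4 × 421 = 1684
  C=C: 1 × 629 = 629
  Σ(broken) = 2510 kJ
Bonds formed (products):
  C–Br: 2 × 267 = 534
  C–C: 1 × 361 = 361
  C–H: 4 × 421 = 1684
  Σ(formed) = 2579 kJ
ΔH = Σ(broken) − Σ(formed) = 2510 − 2579 = −69 kJ

ΔH ≈ −69 kJ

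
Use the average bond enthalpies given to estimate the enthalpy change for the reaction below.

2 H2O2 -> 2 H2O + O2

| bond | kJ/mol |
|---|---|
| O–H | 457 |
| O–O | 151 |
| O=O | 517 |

ΔH ≈ −215 kJ

Bonds broken (reactants):
  O–H: 4 × 457 = 1828
  O–O: 2 × 151 = 302
  Σ(broken) = 2130 kJ
Bonds formed (products):
  O–H: 4 × 457 = 1828
  O=O: 1 × 517 = 517
  Σ(formed) = 2345 kJ
ΔH = Σ(broken) − Σ(formed) = 2130 − 2345 = −215 kJ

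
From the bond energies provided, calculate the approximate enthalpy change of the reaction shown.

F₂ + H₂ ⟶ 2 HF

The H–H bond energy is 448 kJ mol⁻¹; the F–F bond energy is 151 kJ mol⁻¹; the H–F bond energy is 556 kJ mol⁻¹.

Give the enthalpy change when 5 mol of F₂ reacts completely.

Bonds broken (reactants):
  F–F: 1 × 151 = 151
  H–H: 1 × 448 = 448
  Σ(broken) = 599 kJ
Bonds formed (products):
  H–F: 2 × 556 = 1112
  Σ(formed) = 1112 kJ
ΔH = Σ(broken) − Σ(formed) = 599 − 1112 = −513 kJ
For 5× the reaction as written: 5 × (−513) = −2565 kJ

ΔH = −2565 kJ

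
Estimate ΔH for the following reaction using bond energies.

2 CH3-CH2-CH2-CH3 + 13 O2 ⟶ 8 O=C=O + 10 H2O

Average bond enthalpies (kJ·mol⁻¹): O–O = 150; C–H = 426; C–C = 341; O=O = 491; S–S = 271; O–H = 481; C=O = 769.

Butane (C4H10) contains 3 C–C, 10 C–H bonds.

Bonds broken (reactants):
  C–C: 6 × 341 = 2046
  C–H: 20 × 426 = 8520
  O=O: 13 × 491 = 6383
  Σ(broken) = 16949 kJ
Bonds formed (products):
  C=O: 16 × 769 = 12304
  O–H: 20 × 481 = 9620
  Σ(formed) = 21924 kJ
ΔH = Σ(broken) − Σ(formed) = 16949 − 21924 = −4975 kJ

ΔH ≈ −4975 kJ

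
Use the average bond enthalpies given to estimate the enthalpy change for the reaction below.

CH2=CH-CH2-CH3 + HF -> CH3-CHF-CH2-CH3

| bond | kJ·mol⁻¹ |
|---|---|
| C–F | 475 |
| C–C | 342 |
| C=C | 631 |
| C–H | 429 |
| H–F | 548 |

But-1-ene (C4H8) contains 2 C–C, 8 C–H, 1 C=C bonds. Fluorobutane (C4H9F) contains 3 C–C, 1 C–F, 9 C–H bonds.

Bonds broken (reactants):
  C–C: 2 × 342 = 684
  C–H: 8 × 429 = 3432
  C=C: 1 × 631 = 631
  H–F: 1 × 548 = 548
  Σ(broken) = 5295 kJ
Bonds formed (products):
  C–C: 3 × 342 = 1026
  C–F: 1 × 475 = 475
  C–H: 9 × 429 = 3861
  Σ(formed) = 5362 kJ
ΔH = Σ(broken) − Σ(formed) = 5295 − 5362 = −67 kJ

ΔH ≈ −67 kJ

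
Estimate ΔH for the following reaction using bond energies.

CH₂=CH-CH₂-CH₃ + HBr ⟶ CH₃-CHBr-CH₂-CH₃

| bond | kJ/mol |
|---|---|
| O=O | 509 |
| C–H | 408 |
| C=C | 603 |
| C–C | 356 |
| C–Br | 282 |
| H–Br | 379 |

ΔH ≈ −64 kJ

Bonds broken (reactants):
  C–C: 2 × 356 = 712
  C–H: 8 × 408 = 3264
  C=C: 1 × 603 = 603
  H–Br: 1 × 379 = 379
  Σ(broken) = 4958 kJ
Bonds formed (products):
  C–Br: 1 × 282 = 282
  C–C: 3 × 356 = 1068
  C–H: 9 × 408 = 3672
  Σ(formed) = 5022 kJ
ΔH = Σ(broken) − Σ(formed) = 4958 − 5022 = −64 kJ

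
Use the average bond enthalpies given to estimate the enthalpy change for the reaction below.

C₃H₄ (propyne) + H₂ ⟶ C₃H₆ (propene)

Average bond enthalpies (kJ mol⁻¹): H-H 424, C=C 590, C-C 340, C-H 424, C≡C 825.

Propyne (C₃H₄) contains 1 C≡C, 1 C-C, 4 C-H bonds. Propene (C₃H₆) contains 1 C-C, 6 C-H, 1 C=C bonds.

Bonds broken (reactants):
  C≡C: 1 × 825 = 825
  C-C: 1 × 340 = 340
  C-H: 4 × 424 = 1696
  H-H: 1 × 424 = 424
  Σ(broken) = 3285 kJ
Bonds formed (products):
  C-C: 1 × 340 = 340
  C-H: 6 × 424 = 2544
  C=C: 1 × 590 = 590
  Σ(formed) = 3474 kJ
ΔH = Σ(broken) − Σ(formed) = 3285 − 3474 = −189 kJ

ΔH ≈ −189 kJ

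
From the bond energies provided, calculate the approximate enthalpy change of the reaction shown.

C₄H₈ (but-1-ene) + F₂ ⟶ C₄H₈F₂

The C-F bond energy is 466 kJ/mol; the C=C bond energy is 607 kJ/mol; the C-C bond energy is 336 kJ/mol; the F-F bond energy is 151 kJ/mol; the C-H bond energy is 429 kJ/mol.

ΔH ≈ −510 kJ

Bonds broken (reactants):
  C-C: 2 × 336 = 672
  C-H: 8 × 429 = 3432
  C=C: 1 × 607 = 607
  F-F: 1 × 151 = 151
  Σ(broken) = 4862 kJ
Bonds formed (products):
  C-C: 3 × 336 = 1008
  C-F: 2 × 466 = 932
  C-H: 8 × 429 = 3432
  Σ(formed) = 5372 kJ
ΔH = Σ(broken) − Σ(formed) = 4862 − 5372 = −510 kJ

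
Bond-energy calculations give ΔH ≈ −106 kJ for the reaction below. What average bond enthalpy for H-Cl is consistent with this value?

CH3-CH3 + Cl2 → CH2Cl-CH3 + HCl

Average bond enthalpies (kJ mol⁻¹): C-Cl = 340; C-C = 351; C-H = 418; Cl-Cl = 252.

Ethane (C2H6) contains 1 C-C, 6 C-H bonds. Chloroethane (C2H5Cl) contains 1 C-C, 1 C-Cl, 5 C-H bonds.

D(H-Cl) ≈ 436 kJ/mol

Let D be the H-Cl bond energy.
Σ(broken) = 1×351 + 6×418 + 1×252 = 3111
Σ(formed) = 1×351 + 1×340 + 5×418 + 1×D = 2781 + D
ΔH = Σ(broken) − Σ(formed) = (3111) − (2781 + D) = +330 − D
Setting this equal to −106 kJ gives D = 436 kJ/mol.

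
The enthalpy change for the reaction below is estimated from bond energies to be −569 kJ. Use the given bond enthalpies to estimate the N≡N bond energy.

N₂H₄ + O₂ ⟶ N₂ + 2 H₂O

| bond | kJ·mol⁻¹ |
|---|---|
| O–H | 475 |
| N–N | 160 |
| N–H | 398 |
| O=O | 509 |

D(N≡N) ≈ 930 kJ/mol

Let D be the N≡N bond energy.
Σ(broken) = 4×398 + 1×160 + 1×509 = 2261
Σ(formed) = 1×D + 4×475 = 1900 + D
ΔH = Σ(broken) − Σ(formed) = (2261) − (1900 + D) = +361 − D
Setting this equal to −569 kJ gives D = 930 kJ/mol.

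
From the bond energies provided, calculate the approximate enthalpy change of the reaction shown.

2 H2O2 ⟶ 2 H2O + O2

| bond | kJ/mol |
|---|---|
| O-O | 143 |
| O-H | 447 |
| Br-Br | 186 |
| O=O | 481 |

ΔH ≈ −195 kJ

Bonds broken (reactants):
  O-H: 4 × 447 = 1788
  O-O: 2 × 143 = 286
  Σ(broken) = 2074 kJ
Bonds formed (products):
  O-H: 4 × 447 = 1788
  O=O: 1 × 481 = 481
  Σ(formed) = 2269 kJ
ΔH = Σ(broken) − Σ(formed) = 2074 − 2269 = −195 kJ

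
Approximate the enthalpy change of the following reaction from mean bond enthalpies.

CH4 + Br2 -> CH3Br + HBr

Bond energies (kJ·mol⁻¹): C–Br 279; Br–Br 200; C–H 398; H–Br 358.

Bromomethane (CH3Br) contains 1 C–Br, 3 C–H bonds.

Bonds broken (reactants):
  Br–Br: 1 × 200 = 200
  C–H: 4 × 398 = 1592
  Σ(broken) = 1792 kJ
Bonds formed (products):
  C–Br: 1 × 279 = 279
  C–H: 3 × 398 = 1194
  H–Br: 1 × 358 = 358
  Σ(formed) = 1831 kJ
ΔH = Σ(broken) − Σ(formed) = 1792 − 1831 = −39 kJ

ΔH ≈ −39 kJ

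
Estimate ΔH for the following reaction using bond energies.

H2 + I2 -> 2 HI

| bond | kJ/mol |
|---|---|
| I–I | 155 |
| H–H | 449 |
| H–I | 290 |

Bonds broken (reactants):
  H–H: 1 × 449 = 449
  I–I: 1 × 155 = 155
  Σ(broken) = 604 kJ
Bonds formed (products):
  H–I: 2 × 290 = 580
  Σ(formed) = 580 kJ
ΔH = Σ(broken) − Σ(formed) = 604 − 580 = +24 kJ

ΔH ≈ +24 kJ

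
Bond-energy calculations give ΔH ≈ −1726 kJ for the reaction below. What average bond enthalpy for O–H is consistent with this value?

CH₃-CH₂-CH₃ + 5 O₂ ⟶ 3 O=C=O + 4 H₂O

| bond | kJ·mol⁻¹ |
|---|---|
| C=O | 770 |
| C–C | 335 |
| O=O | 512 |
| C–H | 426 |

Let D be the O–H bond energy.
Σ(broken) = 2×335 + 8×426 + 5×512 = 6638
Σ(formed) = 6×770 + 8×D = 4620 + 8D
ΔH = Σ(broken) − Σ(formed) = (6638) − (4620 + 8D) = +2018 − 8D
Setting this equal to −1726 kJ gives 8D = 3744, so D = 468 kJ/mol.

D(O–H) ≈ 468 kJ/mol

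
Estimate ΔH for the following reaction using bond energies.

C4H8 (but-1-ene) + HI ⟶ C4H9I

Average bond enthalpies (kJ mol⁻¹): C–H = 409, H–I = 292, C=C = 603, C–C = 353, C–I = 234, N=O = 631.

ΔH ≈ −101 kJ

Bonds broken (reactants):
  C–C: 2 × 353 = 706
  C–H: 8 × 409 = 3272
  C=C: 1 × 603 = 603
  H–I: 1 × 292 = 292
  Σ(broken) = 4873 kJ
Bonds formed (products):
  C–C: 3 × 353 = 1059
  C–H: 9 × 409 = 3681
  C–I: 1 × 234 = 234
  Σ(formed) = 4974 kJ
ΔH = Σ(broken) − Σ(formed) = 4873 − 4974 = −101 kJ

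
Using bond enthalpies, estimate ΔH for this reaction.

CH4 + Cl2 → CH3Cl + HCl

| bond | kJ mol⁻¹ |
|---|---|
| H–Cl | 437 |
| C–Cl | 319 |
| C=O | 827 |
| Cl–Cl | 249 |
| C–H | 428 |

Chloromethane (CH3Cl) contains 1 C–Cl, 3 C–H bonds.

Bonds broken (reactants):
  C–H: 4 × 428 = 1712
  Cl–Cl: 1 × 249 = 249
  Σ(broken) = 1961 kJ
Bonds formed (products):
  C–Cl: 1 × 319 = 319
  C–H: 3 × 428 = 1284
  H–Cl: 1 × 437 = 437
  Σ(formed) = 2040 kJ
ΔH = Σ(broken) − Σ(formed) = 1961 − 2040 = −79 kJ

ΔH ≈ −79 kJ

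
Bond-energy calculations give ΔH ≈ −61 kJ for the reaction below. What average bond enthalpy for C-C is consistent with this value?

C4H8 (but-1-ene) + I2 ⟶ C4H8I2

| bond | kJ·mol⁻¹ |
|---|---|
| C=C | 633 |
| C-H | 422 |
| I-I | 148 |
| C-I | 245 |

Let D be the C-C bond energy.
Σ(broken) = 2×D + 8×422 + 1×633 + 1×148 = 4157 + 2D
Σ(formed) = 3×D + 8×422 + 2×245 = 3866 + 3D
ΔH = Σ(broken) − Σ(formed) = (4157 + 2D) − (3866 + 3D) = +291 − D
Setting this equal to −61 kJ gives D = 352 kJ/mol.

D(C-C) ≈ 352 kJ/mol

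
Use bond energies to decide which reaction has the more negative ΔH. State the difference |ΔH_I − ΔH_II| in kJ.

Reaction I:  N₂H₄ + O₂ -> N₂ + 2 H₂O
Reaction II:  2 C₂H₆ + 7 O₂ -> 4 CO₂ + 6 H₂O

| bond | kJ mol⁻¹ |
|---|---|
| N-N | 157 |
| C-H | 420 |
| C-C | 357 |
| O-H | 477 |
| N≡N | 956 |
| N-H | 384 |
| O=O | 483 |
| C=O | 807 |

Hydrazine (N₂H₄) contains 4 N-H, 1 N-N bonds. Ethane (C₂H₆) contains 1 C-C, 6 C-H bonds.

Reaction II, by 2357 kJ

Reaction I:
  Bonds broken (reactants):
    N-H: 4 × 384 = 1536
    N-N: 1 × 157 = 157
    O=O: 1 × 483 = 483
    Σ(broken) = 2176 kJ
  Bonds formed (products):
    N≡N: 1 × 956 = 956
    O-H: 4 × 477 = 1908
    Σ(formed) = 2864 kJ
  ΔH_I = 2176 − 2864 = −688 kJ
Reaction II:
  Bonds broken (reactants):
    C-C: 2 × 357 = 714
    C-H: 12 × 420 = 5040
    O=O: 7 × 483 = 3381
    Σ(broken) = 9135 kJ
  Bonds formed (products):
    C=O: 8 × 807 = 6456
    O-H: 12 × 477 = 5724
    Σ(formed) = 12180 kJ
  ΔH_II = 9135 − 12180 = −3045 kJ
ΔH_I − ΔH_II = +2357 kJ, so reaction II has the more negative ΔH; |ΔH_I − ΔH_II| = 2357 kJ.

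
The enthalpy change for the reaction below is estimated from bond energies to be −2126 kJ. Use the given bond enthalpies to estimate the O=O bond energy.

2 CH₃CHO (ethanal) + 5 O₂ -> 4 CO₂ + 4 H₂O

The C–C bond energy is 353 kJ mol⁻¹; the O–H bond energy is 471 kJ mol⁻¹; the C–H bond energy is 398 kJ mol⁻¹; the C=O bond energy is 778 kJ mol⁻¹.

Let D be the O=O bond energy.
Σ(broken) = 2×353 + 8×398 + 2×778 + 5×D = 5446 + 5D
Σ(formed) = 8×778 + 8×471 = 9992
ΔH = Σ(broken) − Σ(formed) = (5446 + 5D) − (9992) = −4546 + 5D
Setting this equal to −2126 kJ gives 5D = 2420, so D = 484 kJ/mol.

D(O=O) ≈ 484 kJ/mol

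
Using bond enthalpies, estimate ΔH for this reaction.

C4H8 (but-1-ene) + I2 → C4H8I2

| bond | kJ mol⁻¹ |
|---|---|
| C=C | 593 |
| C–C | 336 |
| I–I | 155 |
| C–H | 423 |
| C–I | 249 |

Bonds broken (reactants):
  C–C: 2 × 336 = 672
  C–H: 8 × 423 = 3384
  C=C: 1 × 593 = 593
  I–I: 1 × 155 = 155
  Σ(broken) = 4804 kJ
Bonds formed (products):
  C–C: 3 × 336 = 1008
  C–H: 8 × 423 = 3384
  C–I: 2 × 249 = 498
  Σ(formed) = 4890 kJ
ΔH = Σ(broken) − Σ(formed) = 4804 − 4890 = −86 kJ

ΔH ≈ −86 kJ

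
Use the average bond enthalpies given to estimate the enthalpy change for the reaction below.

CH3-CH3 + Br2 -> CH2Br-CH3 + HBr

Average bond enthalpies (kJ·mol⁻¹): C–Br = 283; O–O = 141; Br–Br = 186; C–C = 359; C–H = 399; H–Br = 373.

Bonds broken (reactants):
  Br–Br: 1 × 186 = 186
  C–C: 1 × 359 = 359
  C–H: 6 × 399 = 2394
  Σ(broken) = 2939 kJ
Bonds formed (products):
  C–Br: 1 × 283 = 283
  C–C: 1 × 359 = 359
  C–H: 5 × 399 = 1995
  H–Br: 1 × 373 = 373
  Σ(formed) = 3010 kJ
ΔH = Σ(broken) − Σ(formed) = 2939 − 3010 = −71 kJ

ΔH ≈ −71 kJ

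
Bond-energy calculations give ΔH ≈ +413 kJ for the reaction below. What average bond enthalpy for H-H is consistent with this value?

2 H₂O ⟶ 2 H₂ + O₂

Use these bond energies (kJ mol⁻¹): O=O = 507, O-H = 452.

D(H-H) ≈ 444 kJ/mol

Let D be the H-H bond energy.
Σ(broken) = 4×452 = 1808
Σ(formed) = 2×D + 1×507 = 507 + 2D
ΔH = Σ(broken) − Σ(formed) = (1808) − (507 + 2D) = +1301 − 2D
Setting this equal to +413 kJ gives 2D = 888, so D = 444 kJ/mol.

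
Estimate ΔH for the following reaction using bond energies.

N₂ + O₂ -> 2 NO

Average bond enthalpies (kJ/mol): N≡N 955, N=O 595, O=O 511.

Bonds broken (reactants):
  N≡N: 1 × 955 = 955
  O=O: 1 × 511 = 511
  Σ(broken) = 1466 kJ
Bonds formed (products):
  N=O: 2 × 595 = 1190
  Σ(formed) = 1190 kJ
ΔH = Σ(broken) − Σ(formed) = 1466 − 1190 = +276 kJ

ΔH ≈ +276 kJ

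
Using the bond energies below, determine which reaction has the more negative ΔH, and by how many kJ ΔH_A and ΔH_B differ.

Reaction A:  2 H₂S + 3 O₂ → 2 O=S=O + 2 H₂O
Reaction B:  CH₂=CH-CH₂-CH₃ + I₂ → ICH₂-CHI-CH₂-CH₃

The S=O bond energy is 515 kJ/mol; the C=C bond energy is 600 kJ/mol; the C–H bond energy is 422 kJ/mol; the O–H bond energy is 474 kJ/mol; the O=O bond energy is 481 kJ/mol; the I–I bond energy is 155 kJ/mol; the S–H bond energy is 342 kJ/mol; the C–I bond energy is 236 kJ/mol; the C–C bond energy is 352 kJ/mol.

Reaction A:
  Bonds broken (reactants):
    O=O: 3 × 481 = 1443
    S–H: 4 × 342 = 1368
    Σ(broken) = 2811 kJ
  Bonds formed (products):
    O–H: 4 × 474 = 1896
    S=O: 4 × 515 = 2060
    Σ(formed) = 3956 kJ
  ΔH_A = 2811 − 3956 = −1145 kJ
Reaction B:
  Bonds broken (reactants):
    C–C: 2 × 352 = 704
    C–H: 8 × 422 = 3376
    C=C: 1 × 600 = 600
    I–I: 1 × 155 = 155
    Σ(broken) = 4835 kJ
  Bonds formed (products):
    C–C: 3 × 352 = 1056
    C–H: 8 × 422 = 3376
    C–I: 2 × 236 = 472
    Σ(formed) = 4904 kJ
  ΔH_B = 4835 − 4904 = −69 kJ
ΔH_A − ΔH_B = −1076 kJ, so reaction A has the more negative ΔH; |ΔH_A − ΔH_B| = 1076 kJ.

Reaction A, by 1076 kJ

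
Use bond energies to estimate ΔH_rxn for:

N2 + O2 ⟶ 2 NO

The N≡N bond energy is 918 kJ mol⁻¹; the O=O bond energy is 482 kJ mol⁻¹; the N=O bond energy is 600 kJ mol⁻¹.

Bonds broken (reactants):
  N≡N: 1 × 918 = 918
  O=O: 1 × 482 = 482
  Σ(broken) = 1400 kJ
Bonds formed (products):
  N=O: 2 × 600 = 1200
  Σ(formed) = 1200 kJ
ΔH = Σ(broken) − Σ(formed) = 1400 − 1200 = +200 kJ

ΔH ≈ +200 kJ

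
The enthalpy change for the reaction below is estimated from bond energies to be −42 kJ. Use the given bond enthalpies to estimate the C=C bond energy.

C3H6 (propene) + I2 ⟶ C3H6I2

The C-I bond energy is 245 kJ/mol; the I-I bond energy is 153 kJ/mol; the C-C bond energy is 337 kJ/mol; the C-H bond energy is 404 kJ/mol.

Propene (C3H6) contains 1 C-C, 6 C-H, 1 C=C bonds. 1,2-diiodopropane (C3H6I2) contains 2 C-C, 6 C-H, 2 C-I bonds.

D(C=C) ≈ 632 kJ/mol

Let D be the C=C bond energy.
Σ(broken) = 1×337 + 6×404 + 1×D + 1×153 = 2914 + D
Σ(formed) = 2×337 + 6×404 + 2×245 = 3588
ΔH = Σ(broken) − Σ(formed) = (2914 + D) − (3588) = −674 + D
Setting this equal to −42 kJ gives D = 632 kJ/mol.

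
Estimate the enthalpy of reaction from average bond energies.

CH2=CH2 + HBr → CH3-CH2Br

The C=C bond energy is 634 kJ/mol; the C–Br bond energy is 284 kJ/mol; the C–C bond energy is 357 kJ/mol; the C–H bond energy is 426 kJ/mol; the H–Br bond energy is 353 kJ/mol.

Bonds broken (reactants):
  C–H: 4 × 426 = 1704
  C=C: 1 × 634 = 634
  H–Br: 1 × 353 = 353
  Σ(broken) = 2691 kJ
Bonds formed (products):
  C–Br: 1 × 284 = 284
  C–C: 1 × 357 = 357
  C–H: 5 × 426 = 2130
  Σ(formed) = 2771 kJ
ΔH = Σ(broken) − Σ(formed) = 2691 − 2771 = −80 kJ

ΔH ≈ −80 kJ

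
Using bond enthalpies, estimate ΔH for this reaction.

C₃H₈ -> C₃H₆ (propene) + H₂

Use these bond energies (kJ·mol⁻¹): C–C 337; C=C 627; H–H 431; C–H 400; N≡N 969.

Bonds broken (reactants):
  C–C: 2 × 337 = 674
  C–H: 8 × 400 = 3200
  Σ(broken) = 3874 kJ
Bonds formed (products):
  C–C: 1 × 337 = 337
  C–H: 6 × 400 = 2400
  C=C: 1 × 627 = 627
  H–H: 1 × 431 = 431
  Σ(formed) = 3795 kJ
ΔH = Σ(broken) − Σ(formed) = 3874 − 3795 = +79 kJ

ΔH ≈ +79 kJ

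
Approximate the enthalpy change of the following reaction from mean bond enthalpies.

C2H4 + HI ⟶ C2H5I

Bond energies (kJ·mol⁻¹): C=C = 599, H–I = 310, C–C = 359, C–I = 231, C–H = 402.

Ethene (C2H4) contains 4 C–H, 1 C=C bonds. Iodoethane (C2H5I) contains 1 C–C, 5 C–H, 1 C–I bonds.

Bonds broken (reactants):
  C–H: 4 × 402 = 1608
  C=C: 1 × 599 = 599
  H–I: 1 × 310 = 310
  Σ(broken) = 2517 kJ
Bonds formed (products):
  C–C: 1 × 359 = 359
  C–H: 5 × 402 = 2010
  C–I: 1 × 231 = 231
  Σ(formed) = 2600 kJ
ΔH = Σ(broken) − Σ(formed) = 2517 − 2600 = −83 kJ

ΔH ≈ −83 kJ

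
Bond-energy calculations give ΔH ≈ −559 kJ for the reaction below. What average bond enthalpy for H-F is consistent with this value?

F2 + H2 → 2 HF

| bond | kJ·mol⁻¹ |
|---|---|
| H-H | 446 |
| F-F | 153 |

D(H-F) ≈ 579 kJ/mol

Let D be the H-F bond energy.
Σ(broken) = 1×153 + 1×446 = 599
Σ(formed) = 2×D = 2D
ΔH = Σ(broken) − Σ(formed) = (599) − (2D) = +599 − 2D
Setting this equal to −559 kJ gives 2D = 1158, so D = 579 kJ/mol.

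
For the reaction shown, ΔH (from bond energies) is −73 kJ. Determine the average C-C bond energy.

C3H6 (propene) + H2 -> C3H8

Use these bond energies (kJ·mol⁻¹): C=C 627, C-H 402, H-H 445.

D(C-C) ≈ 341 kJ/mol

Let D be the C-C bond energy.
Σ(broken) = 1×D + 6×402 + 1×627 + 1×445 = 3484 + D
Σ(formed) = 2×D + 8×402 = 3216 + 2D
ΔH = Σ(broken) − Σ(formed) = (3484 + D) − (3216 + 2D) = +268 − D
Setting this equal to −73 kJ gives D = 341 kJ/mol.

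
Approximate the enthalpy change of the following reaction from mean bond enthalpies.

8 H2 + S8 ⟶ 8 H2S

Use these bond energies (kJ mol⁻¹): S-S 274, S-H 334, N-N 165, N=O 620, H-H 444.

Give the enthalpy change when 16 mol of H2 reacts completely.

ΔH = +800 kJ

Bonds broken (reactants):
  H-H: 8 × 444 = 3552
  S-S: 8 × 274 = 2192
  Σ(broken) = 5744 kJ
Bonds formed (products):
  S-H: 16 × 334 = 5344
  Σ(formed) = 5344 kJ
ΔH = Σ(broken) − Σ(formed) = 5744 − 5344 = +400 kJ
For 2× the reaction as written: 2 × (+400) = +800 kJ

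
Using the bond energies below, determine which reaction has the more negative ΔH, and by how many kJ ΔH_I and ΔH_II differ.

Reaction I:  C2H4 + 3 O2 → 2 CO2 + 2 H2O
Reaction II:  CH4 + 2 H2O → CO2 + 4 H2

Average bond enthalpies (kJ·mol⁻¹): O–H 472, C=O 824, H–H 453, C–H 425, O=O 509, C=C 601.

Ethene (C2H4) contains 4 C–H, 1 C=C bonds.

Reaction I, by 1484 kJ

Reaction I:
  Bonds broken (reactants):
    C–H: 4 × 425 = 1700
    C=C: 1 × 601 = 601
    O=O: 3 × 509 = 1527
    Σ(broken) = 3828 kJ
  Bonds formed (products):
    C=O: 4 × 824 = 3296
    O–H: 4 × 472 = 1888
    Σ(formed) = 5184 kJ
  ΔH_I = 3828 − 5184 = −1356 kJ
Reaction II:
  Bonds broken (reactants):
    C–H: 4 × 425 = 1700
    O–H: 4 × 472 = 1888
    Σ(broken) = 3588 kJ
  Bonds formed (products):
    C=O: 2 × 824 = 1648
    H–H: 4 × 453 = 1812
    Σ(formed) = 3460 kJ
  ΔH_II = 3588 − 3460 = +128 kJ
ΔH_I − ΔH_II = −1484 kJ, so reaction I has the more negative ΔH; |ΔH_I − ΔH_II| = 1484 kJ.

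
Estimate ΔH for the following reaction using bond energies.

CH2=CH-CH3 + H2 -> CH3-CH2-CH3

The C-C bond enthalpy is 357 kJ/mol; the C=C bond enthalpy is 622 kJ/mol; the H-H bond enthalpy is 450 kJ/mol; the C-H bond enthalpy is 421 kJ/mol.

Bonds broken (reactants):
  C-C: 1 × 357 = 357
  C-H: 6 × 421 = 2526
  C=C: 1 × 622 = 622
  H-H: 1 × 450 = 450
  Σ(broken) = 3955 kJ
Bonds formed (products):
  C-C: 2 × 357 = 714
  C-H: 8 × 421 = 3368
  Σ(formed) = 4082 kJ
ΔH = Σ(broken) − Σ(formed) = 3955 − 4082 = −127 kJ

ΔH ≈ −127 kJ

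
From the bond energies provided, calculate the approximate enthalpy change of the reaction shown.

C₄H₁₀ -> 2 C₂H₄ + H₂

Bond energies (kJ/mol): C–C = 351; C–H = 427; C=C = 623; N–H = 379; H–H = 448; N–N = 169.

ΔH ≈ +213 kJ

Bonds broken (reactants):
  C–C: 3 × 351 = 1053
  C–H: 10 × 427 = 4270
  Σ(broken) = 5323 kJ
Bonds formed (products):
  C–H: 8 × 427 = 3416
  C=C: 2 × 623 = 1246
  H–H: 1 × 448 = 448
  Σ(formed) = 5110 kJ
ΔH = Σ(broken) − Σ(formed) = 5323 − 5110 = +213 kJ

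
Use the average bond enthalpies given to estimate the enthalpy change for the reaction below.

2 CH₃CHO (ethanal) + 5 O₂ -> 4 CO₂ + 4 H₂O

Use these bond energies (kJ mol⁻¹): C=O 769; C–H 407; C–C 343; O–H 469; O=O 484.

ΔH ≈ −2004 kJ

Bonds broken (reactants):
  C–C: 2 × 343 = 686
  C–H: 8 × 407 = 3256
  C=O: 2 × 769 = 1538
  O=O: 5 × 484 = 2420
  Σ(broken) = 7900 kJ
Bonds formed (products):
  C=O: 8 × 769 = 6152
  O–H: 8 × 469 = 3752
  Σ(formed) = 9904 kJ
ΔH = Σ(broken) − Σ(formed) = 7900 − 9904 = −2004 kJ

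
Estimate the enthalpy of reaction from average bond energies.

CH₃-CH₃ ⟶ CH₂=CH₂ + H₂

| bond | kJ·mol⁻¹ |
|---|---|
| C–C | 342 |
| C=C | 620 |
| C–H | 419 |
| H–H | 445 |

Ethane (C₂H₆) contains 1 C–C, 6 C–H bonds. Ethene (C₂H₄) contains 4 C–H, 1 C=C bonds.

ΔH ≈ +115 kJ

Bonds broken (reactants):
  C–C: 1 × 342 = 342
  C–H: 6 × 419 = 2514
  Σ(broken) = 2856 kJ
Bonds formed (products):
  C–H: 4 × 419 = 1676
  C=C: 1 × 620 = 620
  H–H: 1 × 445 = 445
  Σ(formed) = 2741 kJ
ΔH = Σ(broken) − Σ(formed) = 2856 − 2741 = +115 kJ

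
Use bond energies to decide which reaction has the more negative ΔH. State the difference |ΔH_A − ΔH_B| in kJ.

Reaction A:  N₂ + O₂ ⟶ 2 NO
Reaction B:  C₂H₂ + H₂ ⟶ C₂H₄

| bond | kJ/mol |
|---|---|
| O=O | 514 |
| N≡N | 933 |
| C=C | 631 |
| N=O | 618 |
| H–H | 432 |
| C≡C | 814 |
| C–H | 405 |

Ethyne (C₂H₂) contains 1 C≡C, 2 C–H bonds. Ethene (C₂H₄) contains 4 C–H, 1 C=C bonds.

Reaction A:
  Bonds broken (reactants):
    N≡N: 1 × 933 = 933
    O=O: 1 × 514 = 514
    Σ(broken) = 1447 kJ
  Bonds formed (products):
    N=O: 2 × 618 = 1236
    Σ(formed) = 1236 kJ
  ΔH_A = 1447 − 1236 = +211 kJ
Reaction B:
  Bonds broken (reactants):
    C≡C: 1 × 814 = 814
    C–H: 2 × 405 = 810
    H–H: 1 × 432 = 432
    Σ(broken) = 2056 kJ
  Bonds formed (products):
    C–H: 4 × 405 = 1620
    C=C: 1 × 631 = 631
    Σ(formed) = 2251 kJ
  ΔH_B = 2056 − 2251 = −195 kJ
ΔH_A − ΔH_B = +406 kJ, so reaction B has the more negative ΔH; |ΔH_A − ΔH_B| = 406 kJ.

Reaction B, by 406 kJ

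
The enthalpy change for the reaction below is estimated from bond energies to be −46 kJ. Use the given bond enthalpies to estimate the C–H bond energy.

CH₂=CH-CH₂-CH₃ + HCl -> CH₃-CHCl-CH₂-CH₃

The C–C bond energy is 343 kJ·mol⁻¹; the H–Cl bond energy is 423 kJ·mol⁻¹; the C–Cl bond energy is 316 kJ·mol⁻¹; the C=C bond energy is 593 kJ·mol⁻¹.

Let D be the C–H bond energy.
Σ(broken) = 2×343 + 8×D + 1×593 + 1×423 = 1702 + 8D
Σ(formed) = 3×343 + 1×316 + 9×D = 1345 + 9D
ΔH = Σ(broken) − Σ(formed) = (1702 + 8D) − (1345 + 9D) = +357 − D
Setting this equal to −46 kJ gives D = 403 kJ/mol.

D(C–H) ≈ 403 kJ/mol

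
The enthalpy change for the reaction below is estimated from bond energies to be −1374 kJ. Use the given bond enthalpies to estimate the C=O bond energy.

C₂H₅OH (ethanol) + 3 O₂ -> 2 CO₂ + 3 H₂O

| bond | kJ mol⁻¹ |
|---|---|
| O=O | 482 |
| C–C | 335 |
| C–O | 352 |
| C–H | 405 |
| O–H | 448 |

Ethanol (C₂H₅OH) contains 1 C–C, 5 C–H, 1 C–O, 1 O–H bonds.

Let D be the C=O bond energy.
Σ(broken) = 1×335 + 5×405 + 1×352 + 1×448 + 3×482 = 4606
Σ(formed) = 4×D + 6×448 = 2688 + 4D
ΔH = Σ(broken) − Σ(formed) = (4606) − (2688 + 4D) = +1918 − 4D
Setting this equal to −1374 kJ gives 4D = 3292, so D = 823 kJ/mol.

D(C=O) ≈ 823 kJ/mol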